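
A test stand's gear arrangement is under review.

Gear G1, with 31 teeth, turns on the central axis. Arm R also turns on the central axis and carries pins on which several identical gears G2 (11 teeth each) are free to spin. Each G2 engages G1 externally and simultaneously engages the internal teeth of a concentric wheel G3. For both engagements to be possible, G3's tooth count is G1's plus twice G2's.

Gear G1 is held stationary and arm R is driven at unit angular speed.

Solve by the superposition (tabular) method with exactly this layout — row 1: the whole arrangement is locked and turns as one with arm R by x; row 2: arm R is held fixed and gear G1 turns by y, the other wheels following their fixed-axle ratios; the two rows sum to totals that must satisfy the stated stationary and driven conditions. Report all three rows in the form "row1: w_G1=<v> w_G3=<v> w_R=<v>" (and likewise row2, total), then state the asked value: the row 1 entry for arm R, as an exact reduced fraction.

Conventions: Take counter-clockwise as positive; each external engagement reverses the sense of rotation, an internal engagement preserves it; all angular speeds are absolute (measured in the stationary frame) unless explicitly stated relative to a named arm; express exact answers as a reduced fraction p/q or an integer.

row1: w_G1=1 w_G3=1 w_R=1
row2: w_G1=-1 w_G3=31/53 w_R=0
total: w_G1=0 w_G3=84/53 w_R=1
asked value: 1

topology: planetary set — G1 31T / G2 11T / G3 53T, arm = carrier (Willis)
superposition row 1 [locked train]: every member turns x
row 2 — arm fixed, fixed-axis ratios: sun y, ring −(31/53)·y, arm 0
boundary: total ω_sun = x + y = 0 and total ω_arm = x = 1  ⇒  y = -1, x = 1
row 2 ring = −(31/53)·(-1) = 31/53
totals (row 1 + row 2): sun 1 + (-1) = 0, ring 1 + 31/53 = 84/53, arm 1 + 0 = 1
asked cell (row1, arm) = 1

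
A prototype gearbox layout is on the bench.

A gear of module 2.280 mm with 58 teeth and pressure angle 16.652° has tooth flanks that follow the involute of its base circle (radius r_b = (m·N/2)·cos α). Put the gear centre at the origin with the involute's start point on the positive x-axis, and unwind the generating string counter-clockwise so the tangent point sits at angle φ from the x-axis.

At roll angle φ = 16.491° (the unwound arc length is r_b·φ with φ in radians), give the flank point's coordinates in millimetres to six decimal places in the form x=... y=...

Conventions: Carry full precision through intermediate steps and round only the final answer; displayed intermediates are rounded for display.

topology: single-mesh involute geometry — m = 2.280, N = 58
pitch radius r_p = m·N/2 = 2.280·58/2 = 66.120000
base radius r_b = r_p·cos α = 66.120000·cos 16.652° = 63.347119
roll angle φ = 16.491° = 0.28782225 rad
x = r_b·(cos φ + φ·sin φ) = 65.916916
y = r_b·(sin φ − φ·cos φ) = 0.499317

x=65.916916 y=0.499317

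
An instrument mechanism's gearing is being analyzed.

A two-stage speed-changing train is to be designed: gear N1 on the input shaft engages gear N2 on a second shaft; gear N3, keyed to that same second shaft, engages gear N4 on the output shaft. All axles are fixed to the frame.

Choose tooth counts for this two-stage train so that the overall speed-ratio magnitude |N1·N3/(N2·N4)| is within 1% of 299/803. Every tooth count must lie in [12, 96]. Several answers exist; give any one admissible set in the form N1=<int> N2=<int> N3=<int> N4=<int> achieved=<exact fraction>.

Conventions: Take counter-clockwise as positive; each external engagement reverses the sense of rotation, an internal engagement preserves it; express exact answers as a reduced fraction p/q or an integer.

N1=13 N2=22 N3=46 N4=73 achieved=299/803

class = fixed-axis compound train [2-stage, 299/803 wanted]
target = 299/803 in lowest terms: an exact hit needs N1·N3 = k·299 and N2·N4 = k·803 for one integer k, every count in [12, 96]; additionally prefer no 1:1 stage (N1 ≠ N2, N3 ≠ N4)
k = 1: no 1:1-free in-range split of k·299 and k·803 into factor pairs; take k = 2
k = 2: N1·N3 = 598 = 13·46, N2·N4 = 1606 = 22·73
achieved = 13·46/(22·73) = 299/803; |achieved − target| = 0 ≤ 299/80300 ✓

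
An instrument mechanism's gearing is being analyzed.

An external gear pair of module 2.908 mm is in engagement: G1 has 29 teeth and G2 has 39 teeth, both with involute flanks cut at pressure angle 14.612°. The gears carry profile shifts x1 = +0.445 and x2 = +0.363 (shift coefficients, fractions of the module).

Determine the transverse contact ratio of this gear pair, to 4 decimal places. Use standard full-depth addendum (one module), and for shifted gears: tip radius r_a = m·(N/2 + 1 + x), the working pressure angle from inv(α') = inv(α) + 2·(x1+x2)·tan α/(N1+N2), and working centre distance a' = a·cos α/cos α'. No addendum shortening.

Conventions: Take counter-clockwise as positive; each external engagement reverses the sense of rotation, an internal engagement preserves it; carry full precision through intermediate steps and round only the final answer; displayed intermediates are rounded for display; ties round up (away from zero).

1.7808

class = single-mesh tooth geometry [involute pair 29T × 39T, m = 2.908]
base radii: r_b1 = 40.802198, r_b2 = 54.871921
tip radii: r_a1 = 46.368060, r_a2 = 60.669604
inv(α') = inv(14.612°) + 2·(+0.445+0.363)·tan α/(29+39) = 0.01187220  ⇒  α' = 18.58291°
a' = a·cos α / cos α' = 98.8720·cos 14.612°/cos 18.58291° = 100.936602
action lengths: √(r_a1²−r_b1²) = 22.026748, √(r_a2²−r_b2²) = 25.881907
base pitch p_b = π·m·cos α = 8.840268
CR = (22.026748 + 25.881907 − 100.936602·sin 18.58291°)/8.840268 = 1.780774
contact ratio ≈ 1.7808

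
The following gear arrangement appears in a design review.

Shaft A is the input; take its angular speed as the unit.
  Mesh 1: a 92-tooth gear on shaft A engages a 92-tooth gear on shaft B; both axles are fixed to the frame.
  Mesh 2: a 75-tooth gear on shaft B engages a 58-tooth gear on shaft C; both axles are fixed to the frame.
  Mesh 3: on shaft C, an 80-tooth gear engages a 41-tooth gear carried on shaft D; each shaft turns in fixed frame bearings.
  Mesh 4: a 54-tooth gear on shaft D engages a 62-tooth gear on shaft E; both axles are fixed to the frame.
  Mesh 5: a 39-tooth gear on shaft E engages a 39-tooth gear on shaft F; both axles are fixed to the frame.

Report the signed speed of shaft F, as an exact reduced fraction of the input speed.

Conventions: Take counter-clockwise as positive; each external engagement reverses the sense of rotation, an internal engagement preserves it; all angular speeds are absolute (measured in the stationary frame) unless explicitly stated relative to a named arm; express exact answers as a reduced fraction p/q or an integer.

-81000/36859

5-mesh fixed-axis compound train (all bearings frame-fixed)
mesh 1 [92T→92T]: |ω|/ω_in = 1×92/92 = 1, sense flips to −
mesh 2 [75T→58T]: |ω|/ω_in = 1×75/58 = 75/58, sense flips to +
mesh 3 [80T→41T]: |ω|/ω_in = (75/58)×80/41 = 3000/1189, sense flips to −
mesh 4 [54T→62T]: |ω|/ω_in = (3000/1189)×54/62 = 81000/36859, sense flips to +
mesh 5 [39T→39T]: |ω|/ω_in = (81000/36859)×39/39 = 81000/36859, sense flips to −
signed output speed (× input speed) = -81000/36859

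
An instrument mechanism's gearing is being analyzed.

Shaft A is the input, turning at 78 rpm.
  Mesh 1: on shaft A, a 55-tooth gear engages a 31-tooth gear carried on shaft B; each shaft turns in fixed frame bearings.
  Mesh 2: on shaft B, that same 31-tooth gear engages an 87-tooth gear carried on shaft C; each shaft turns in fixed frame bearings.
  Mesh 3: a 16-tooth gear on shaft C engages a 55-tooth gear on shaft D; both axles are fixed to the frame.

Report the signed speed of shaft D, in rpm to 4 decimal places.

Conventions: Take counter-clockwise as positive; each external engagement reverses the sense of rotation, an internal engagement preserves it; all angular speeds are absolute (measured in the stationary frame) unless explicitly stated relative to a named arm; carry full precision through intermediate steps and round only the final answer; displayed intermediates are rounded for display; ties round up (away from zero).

-14.3448 rpm

class = fixed-axis compound train [3 meshes; 3 ratios multiply, 3 sense flips]
mesh 1 [55T→31T]: ω = 78.0000×55/31 = 138.3871 rpm, sense flips to −
mesh 2 [31T→87T]: ω = 138.3871×31/87 = 49.3103 rpm, sense flips to +
mesh 3 [16T→55T]: ω = 49.3103×16/55 = 14.3448 rpm, sense flips to −
signed output speed = -14.3448 rpm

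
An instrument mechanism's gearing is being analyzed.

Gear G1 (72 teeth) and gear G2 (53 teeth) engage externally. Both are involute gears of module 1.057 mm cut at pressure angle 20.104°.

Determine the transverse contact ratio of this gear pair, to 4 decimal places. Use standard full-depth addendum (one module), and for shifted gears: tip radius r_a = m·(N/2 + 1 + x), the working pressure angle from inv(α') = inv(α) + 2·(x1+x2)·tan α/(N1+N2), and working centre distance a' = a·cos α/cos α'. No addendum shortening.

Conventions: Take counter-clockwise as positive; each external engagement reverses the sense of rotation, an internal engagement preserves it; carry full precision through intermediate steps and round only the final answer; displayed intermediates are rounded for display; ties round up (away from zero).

topology: single-mesh involute geometry — m = 1.057, 72T/53T pair
base radii: r_b1 = 35.733501, r_b2 = 26.303827
tip radii: r_a1 = 39.109000, r_a2 = 29.067500
no profile shift: α' = α, a' = a
action lengths: √(r_a1²−r_b1²) = 15.894362, √(r_a2²−r_b2²) = 12.370457
base pitch p_b = π·m·cos α = 3.118336
CR = (15.894362 + 12.370457 − 66.062500·sin 20.10400°)/3.118336 = 1.782191
contact ratio ≈ 1.7822

1.7822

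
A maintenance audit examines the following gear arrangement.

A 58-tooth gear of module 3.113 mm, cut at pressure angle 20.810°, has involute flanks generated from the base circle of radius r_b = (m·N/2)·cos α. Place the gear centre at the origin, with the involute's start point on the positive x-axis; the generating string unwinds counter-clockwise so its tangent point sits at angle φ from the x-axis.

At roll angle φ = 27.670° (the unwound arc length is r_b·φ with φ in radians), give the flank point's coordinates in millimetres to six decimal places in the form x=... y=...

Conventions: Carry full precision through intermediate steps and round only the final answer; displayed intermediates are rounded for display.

x=93.661896 y=3.094956

topology: single-mesh involute geometry — m = 3.113, N = 58
pitch radius r_p = m·N/2 = 3.113·58/2 = 90.277000
base radius r_b = r_p·cos α = 90.277000·cos 20.810° = 84.387661
roll angle φ = 27.670° = 0.48293260 rad
x = r_b·(cos φ + φ·sin φ) = 93.661896
y = r_b·(sin φ − φ·cos φ) = 3.094956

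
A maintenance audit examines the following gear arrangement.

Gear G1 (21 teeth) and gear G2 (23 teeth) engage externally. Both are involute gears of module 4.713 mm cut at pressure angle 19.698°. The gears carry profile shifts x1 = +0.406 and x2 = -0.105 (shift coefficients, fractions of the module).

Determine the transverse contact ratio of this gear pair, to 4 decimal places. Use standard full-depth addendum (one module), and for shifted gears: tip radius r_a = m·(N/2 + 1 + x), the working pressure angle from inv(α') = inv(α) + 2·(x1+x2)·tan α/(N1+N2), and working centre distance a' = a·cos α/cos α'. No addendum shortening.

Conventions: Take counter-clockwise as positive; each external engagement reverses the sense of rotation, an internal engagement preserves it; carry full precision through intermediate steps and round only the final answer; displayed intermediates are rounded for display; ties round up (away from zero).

1.5017

recognized (one external pair, fixed centres): single-mesh tooth geometry, m = 4.713, N1 = 21, N2 = 23
base radii: r_b1 = 46.590664, r_b2 = 51.027871
tip radii: r_a1 = 56.112978, r_a2 = 58.417635
inv(α') = inv(19.698°) + 2·(+0.406-0.105)·tan α/(21+23) = 0.01911576  ⇒  α' = 21.66516°
a' = a·cos α / cos α' = 103.6860·cos 19.698°/cos 21.66516° = 105.038765
action lengths: √(r_a1²−r_b1²) = 31.272612, √(r_a2²−r_b2²) = 28.438996
base pitch p_b = π·m·cos α = 13.939894
CR = (31.272612 + 28.438996 − 105.038765·sin 21.66516°)/13.939894 = 1.501677
contact ratio ≈ 1.5017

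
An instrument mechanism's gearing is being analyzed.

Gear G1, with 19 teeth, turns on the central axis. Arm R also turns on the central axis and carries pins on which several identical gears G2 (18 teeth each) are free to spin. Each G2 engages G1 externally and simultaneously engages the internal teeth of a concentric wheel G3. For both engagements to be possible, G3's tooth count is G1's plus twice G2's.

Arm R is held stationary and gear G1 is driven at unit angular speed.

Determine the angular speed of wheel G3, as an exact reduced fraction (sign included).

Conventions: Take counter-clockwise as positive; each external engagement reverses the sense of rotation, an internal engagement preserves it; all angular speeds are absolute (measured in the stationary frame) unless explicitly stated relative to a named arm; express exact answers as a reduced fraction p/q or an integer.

topology: planetary set — G1 19T / G2 18T / G3 55T, arm = carrier (Willis)
ring teeth: 19 + 2·18 = 55
19(ω_sun−ω_arm) = −55(ω_ring−ω_arm),  ω_arm = 0, ω_sun = 1
ω_ring = 0 − (19/55)(1−0) = -19/55
exact speed ratio = -19/55

-19/55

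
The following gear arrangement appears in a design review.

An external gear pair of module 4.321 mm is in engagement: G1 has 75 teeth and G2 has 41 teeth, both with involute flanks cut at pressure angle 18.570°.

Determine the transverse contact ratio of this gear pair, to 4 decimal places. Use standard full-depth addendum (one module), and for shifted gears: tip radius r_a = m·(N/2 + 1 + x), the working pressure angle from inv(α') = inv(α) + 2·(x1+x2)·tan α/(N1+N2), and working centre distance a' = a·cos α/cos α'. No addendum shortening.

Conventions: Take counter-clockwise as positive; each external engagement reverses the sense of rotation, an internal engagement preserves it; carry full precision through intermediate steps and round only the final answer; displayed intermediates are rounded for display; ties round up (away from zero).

1.8515

class = single-mesh tooth geometry [involute pair 75T × 41T, m = 4.321]
base radii: r_b1 = 153.601064, r_b2 = 83.968582
tip radii: r_a1 = 166.358500, r_a2 = 92.901500
no profile shift: α' = α, a' = a
action lengths: √(r_a1²−r_b1²) = 63.889464, √(r_a2²−r_b2²) = 39.748786
base pitch p_b = π·m·cos α = 12.868053
CR = (63.889464 + 39.748786 − 250.618000·sin 18.57000°)/12.868053 = 1.851538
contact ratio ≈ 1.8515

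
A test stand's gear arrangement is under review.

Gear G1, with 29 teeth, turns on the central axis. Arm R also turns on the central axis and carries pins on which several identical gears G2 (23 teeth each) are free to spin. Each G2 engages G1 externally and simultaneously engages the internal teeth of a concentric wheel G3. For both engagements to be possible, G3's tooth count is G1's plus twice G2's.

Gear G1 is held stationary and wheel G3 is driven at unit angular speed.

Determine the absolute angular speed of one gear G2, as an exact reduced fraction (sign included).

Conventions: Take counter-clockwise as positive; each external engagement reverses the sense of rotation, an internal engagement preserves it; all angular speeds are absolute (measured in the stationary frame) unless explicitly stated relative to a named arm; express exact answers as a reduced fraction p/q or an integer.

75/46

class = planetary set [G3 = 29+2·23 = 75; Willis about the carrier]
ring teeth: 29 + 2·23 = 75
29(ω_sun−ω_arm) = −75(ω_ring−ω_arm),  ω_sun = 0, ω_ring = 1
29(0−ω_arm) = −75(1−ω_arm)  ⇒  104·ω_arm = 75  ⇒  ω_arm = 75/104
sun–planet mesh: 29·(0−75/104) = −23·(ω_p−ω_arm)  ⇒  ω_p−ω_arm = 2175/2392
ω_p = 75/104 + 2175/2392 = 75/46
exact speed ratio = 75/46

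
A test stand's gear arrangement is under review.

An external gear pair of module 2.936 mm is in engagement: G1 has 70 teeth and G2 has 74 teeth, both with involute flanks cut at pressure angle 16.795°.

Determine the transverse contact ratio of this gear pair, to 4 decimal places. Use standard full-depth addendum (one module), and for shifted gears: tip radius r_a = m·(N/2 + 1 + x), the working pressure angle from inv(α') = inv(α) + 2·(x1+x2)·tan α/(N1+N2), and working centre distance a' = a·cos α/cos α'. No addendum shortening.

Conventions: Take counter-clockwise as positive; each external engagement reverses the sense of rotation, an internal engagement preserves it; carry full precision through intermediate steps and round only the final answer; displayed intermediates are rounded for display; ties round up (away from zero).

2.0341

single-mesh involute tooth geometry (70T engaging 74T at module 2.936)
base radii: r_b1 = 98.376743, r_b2 = 103.998271
tip radii: r_a1 = 105.696000, r_a2 = 111.568000
no profile shift: α' = α, a' = a
action lengths: √(r_a1²−r_b1²) = 38.647909, √(r_a2²−r_b2²) = 40.395274
base pitch p_b = π·m·cos α = 8.830276
CR = (38.647909 + 40.395274 − 211.392000·sin 16.79500°)/8.830276 = 2.034119
contact ratio ≈ 2.0341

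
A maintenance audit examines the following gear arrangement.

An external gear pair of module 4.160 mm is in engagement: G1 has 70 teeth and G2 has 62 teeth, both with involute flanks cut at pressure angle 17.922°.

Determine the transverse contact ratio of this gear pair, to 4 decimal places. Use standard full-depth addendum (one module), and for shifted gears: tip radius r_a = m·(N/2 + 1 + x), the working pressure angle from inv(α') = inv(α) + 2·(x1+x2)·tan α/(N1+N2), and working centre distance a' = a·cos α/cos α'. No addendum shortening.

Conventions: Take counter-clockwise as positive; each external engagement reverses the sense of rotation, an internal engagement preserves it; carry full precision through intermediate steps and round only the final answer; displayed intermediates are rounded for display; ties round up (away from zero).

class = single-mesh tooth geometry [involute pair 70T × 62T, m = 4.160]
base radii: r_b1 = 138.534952, r_b2 = 122.702386
tip radii: r_a1 = 149.760000, r_a2 = 133.120000
no profile shift: α' = α, a' = a
action lengths: √(r_a1²−r_b1²) = 56.886947, √(r_a2²−r_b2²) = 51.624208
base pitch p_b = π·m·cos α = 12.434868
CR = (56.886947 + 51.624208 − 274.560000·sin 17.92200°)/12.434868 = 1.931907
contact ratio ≈ 1.9319

1.9319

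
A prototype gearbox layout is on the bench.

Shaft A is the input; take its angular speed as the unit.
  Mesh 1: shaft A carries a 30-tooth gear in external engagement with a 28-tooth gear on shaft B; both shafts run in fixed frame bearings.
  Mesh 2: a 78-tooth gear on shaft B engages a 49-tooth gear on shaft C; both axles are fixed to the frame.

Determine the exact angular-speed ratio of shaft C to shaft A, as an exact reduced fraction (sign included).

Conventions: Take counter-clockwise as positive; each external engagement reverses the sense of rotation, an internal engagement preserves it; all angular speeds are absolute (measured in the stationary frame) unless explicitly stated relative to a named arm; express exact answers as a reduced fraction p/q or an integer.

class = fixed-axis compound train [2 meshes; 2 ratios multiply, 2 sense flips]
mesh 1 [30T→28T]: running ratio 15/14, sense −
mesh 2 [78T→49T]: running ratio 585/343, sense +
ω_out/ω_in = 585/343

585/343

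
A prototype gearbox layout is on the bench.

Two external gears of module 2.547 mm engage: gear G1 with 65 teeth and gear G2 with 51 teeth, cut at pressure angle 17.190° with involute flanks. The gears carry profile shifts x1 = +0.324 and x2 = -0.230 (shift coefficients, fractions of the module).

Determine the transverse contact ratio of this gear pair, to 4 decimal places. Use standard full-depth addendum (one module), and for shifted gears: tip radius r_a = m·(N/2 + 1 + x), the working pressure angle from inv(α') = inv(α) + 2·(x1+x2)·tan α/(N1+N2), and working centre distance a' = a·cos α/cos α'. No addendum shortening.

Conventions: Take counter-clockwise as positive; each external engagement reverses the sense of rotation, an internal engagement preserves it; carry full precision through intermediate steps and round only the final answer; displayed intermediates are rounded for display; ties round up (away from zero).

1.9313

recognized (one external pair, fixed centres): single-mesh tooth geometry, m = 2.547, N1 = 65, N2 = 51
base radii: r_b1 = 79.079826, r_b2 = 62.047248
tip radii: r_a1 = 86.149728, r_a2 = 66.909690
inv(α') = inv(17.190°) + 2·(+0.324-0.230)·tan α/(65+51) = 0.00983974  ⇒  α' = 17.48475°
a' = a·cos α / cos α' = 147.7260·cos 17.190°/cos 17.48475° = 147.963438
action lengths: √(r_a1²−r_b1²) = 34.178309, √(r_a2²−r_b2²) = 25.040880
base pitch p_b = π·m·cos α = 7.644203
CR = (34.178309 + 25.040880 − 147.963438·sin 17.48475°)/7.644203 = 1.931303
contact ratio ≈ 1.9313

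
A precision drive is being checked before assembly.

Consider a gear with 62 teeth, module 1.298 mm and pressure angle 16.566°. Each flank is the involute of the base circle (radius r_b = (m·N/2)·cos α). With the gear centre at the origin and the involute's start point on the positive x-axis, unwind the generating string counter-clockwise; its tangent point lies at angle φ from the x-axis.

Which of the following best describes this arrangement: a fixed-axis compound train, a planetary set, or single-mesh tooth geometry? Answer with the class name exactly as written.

single-mesh tooth geometry

recognized (one wheel, involute flank): single-mesh tooth geometry, m = 1.298, N = 62
classification: single-mesh tooth geometry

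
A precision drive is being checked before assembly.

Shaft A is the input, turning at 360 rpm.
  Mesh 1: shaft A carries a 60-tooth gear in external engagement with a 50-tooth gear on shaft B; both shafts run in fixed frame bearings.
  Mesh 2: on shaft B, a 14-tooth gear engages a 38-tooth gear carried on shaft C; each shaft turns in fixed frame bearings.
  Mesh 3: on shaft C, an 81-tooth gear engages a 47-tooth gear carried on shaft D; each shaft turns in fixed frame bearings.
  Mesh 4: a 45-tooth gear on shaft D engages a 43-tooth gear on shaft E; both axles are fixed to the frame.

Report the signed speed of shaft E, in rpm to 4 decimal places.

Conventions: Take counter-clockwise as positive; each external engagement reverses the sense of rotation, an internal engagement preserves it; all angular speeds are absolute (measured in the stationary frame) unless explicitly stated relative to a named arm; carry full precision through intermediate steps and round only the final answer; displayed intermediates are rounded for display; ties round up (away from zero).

topology: fixed-axis compound train — 4 meshes, A→E
mesh 1 [60T→50T]: ω = 360.0000×60/50 = 432.0000 rpm, sense flips to −
mesh 2 [14T→38T]: ω = 432.0000×14/38 = 159.1579 rpm, sense flips to +
mesh 3 [81T→47T]: ω = 159.1579×81/47 = 274.2934 rpm, sense flips to −
mesh 4 [45T→43T]: ω = 274.2934×45/43 = 287.0512 rpm, sense flips to +
signed output speed = +287.0512 rpm

+287.0512 rpm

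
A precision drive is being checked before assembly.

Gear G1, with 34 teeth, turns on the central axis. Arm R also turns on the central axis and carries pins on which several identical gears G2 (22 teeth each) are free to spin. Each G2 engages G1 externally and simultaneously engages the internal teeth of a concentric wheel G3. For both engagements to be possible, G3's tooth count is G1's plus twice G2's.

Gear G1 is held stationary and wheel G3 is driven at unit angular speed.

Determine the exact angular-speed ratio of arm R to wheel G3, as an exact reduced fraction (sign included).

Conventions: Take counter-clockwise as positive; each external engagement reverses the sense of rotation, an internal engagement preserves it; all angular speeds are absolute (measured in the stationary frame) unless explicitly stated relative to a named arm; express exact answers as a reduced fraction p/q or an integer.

39/56

recognized (axles ride arm R): planetary set, 34/22/78 teeth
ring teeth: 34 + 2·22 = 78
34(ω_sun−ω_arm) = −78(ω_ring−ω_arm),  ω_sun = 0, ω_ring = 1
34(0−ω_arm) = −78(1−ω_arm)  ⇒  112·ω_arm = 78  ⇒  ω_arm = 39/56
ω_out/ω_in = 39/56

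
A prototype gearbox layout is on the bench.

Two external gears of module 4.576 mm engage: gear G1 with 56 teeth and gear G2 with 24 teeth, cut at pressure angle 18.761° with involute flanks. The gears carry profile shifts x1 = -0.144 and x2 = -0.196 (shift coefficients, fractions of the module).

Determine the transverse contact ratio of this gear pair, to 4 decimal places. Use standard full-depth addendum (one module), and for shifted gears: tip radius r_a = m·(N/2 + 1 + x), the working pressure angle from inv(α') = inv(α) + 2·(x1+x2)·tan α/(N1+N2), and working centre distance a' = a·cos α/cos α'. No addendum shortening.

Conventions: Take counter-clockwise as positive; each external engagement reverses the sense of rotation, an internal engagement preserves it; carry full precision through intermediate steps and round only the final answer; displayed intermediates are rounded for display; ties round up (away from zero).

topology: single-mesh involute geometry — m = 4.576, 56T/24T pair
base radii: r_b1 = 121.320354, r_b2 = 51.994438
tip radii: r_a1 = 132.045056, r_a2 = 58.591104
inv(α') = inv(18.761°) + 2·(-0.144-0.196)·tan α/(56+24) = 0.00933998  ⇒  α' = 17.19097°
a' = a·cos α / cos α' = 183.0400·cos 18.761°/cos 17.19097° = 181.419723
action lengths: √(r_a1²−r_b1²) = 52.127425, √(r_a2²−r_b2²) = 27.009182
base pitch p_b = π·m·cos α = 13.612112
CR = (52.127425 + 27.009182 − 181.419723·sin 17.19097°)/13.612112 = 1.874555
contact ratio ≈ 1.8746

1.8746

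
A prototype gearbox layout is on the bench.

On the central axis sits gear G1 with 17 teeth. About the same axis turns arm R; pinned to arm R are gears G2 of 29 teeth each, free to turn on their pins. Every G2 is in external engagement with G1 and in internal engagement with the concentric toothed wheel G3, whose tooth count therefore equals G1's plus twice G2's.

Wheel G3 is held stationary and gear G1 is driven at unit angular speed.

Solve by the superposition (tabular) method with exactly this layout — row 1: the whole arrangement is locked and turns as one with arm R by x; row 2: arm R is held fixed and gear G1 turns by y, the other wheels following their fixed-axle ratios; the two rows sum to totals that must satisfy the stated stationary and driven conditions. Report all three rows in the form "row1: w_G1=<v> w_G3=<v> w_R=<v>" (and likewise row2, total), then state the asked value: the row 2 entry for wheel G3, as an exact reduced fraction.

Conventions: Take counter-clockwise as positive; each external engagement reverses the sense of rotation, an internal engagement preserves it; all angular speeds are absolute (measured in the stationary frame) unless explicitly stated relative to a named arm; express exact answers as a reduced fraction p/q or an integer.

row1: w_G1=17/92 w_G3=17/92 w_R=17/92
row2: w_G1=75/92 w_G3=-17/92 w_R=0
total: w_G1=1 w_G3=0 w_R=17/92
asked value: -17/92

planetary set (17T centre, 29T on arm, 75T internal) — Willis relation
superposition row 1 [locked train]: every member turns x
row 2: sun turns y, ring = −(17/75)·y, arm 0
boundary: total ω_ring = x − (17/75)·y = 0 and total ω_sun = x + y = 1  ⇒  y = 75/92, x = 17/92
row 2 ring = −(17/75)·75/92 = -17/92
totals (row 1 + row 2): sun 17/92 + 75/92 = 1, ring 17/92 + (-17/92) = 0, arm 17/92 + 0 = 17/92
asked cell (row2, ring) = -17/92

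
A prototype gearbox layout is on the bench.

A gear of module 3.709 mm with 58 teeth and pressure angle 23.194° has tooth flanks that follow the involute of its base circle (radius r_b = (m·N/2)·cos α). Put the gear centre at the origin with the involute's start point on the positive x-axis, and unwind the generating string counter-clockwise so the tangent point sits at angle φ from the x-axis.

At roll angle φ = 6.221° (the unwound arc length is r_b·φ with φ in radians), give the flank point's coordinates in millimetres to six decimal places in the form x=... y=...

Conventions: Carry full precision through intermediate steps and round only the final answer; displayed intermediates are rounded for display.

topology: single-mesh involute geometry — m = 3.709, N = 58
pitch radius r_p = m·N/2 = 3.709·58/2 = 107.561000
base radius r_b = r_p·cos α = 107.561000·cos 23.194° = 98.867553
roll angle φ = 6.221° = 0.10857693 rad
x = r_b·(cos φ + φ·sin φ) = 99.448609
y = r_b·(sin φ − φ·cos φ) = 0.042134

x=99.448609 y=0.042134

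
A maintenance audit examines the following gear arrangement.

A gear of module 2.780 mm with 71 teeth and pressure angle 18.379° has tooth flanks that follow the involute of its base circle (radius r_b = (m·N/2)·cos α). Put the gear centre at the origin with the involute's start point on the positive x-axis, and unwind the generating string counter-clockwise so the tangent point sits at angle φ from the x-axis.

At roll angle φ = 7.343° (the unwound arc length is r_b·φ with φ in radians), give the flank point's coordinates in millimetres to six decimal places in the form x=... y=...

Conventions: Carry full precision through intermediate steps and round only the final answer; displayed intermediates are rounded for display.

x=94.421973 y=0.065607

class = single-mesh tooth geometry [base-circle involute, m = 2.780, 71T]
pitch radius r_p = m·N/2 = 2.780·71/2 = 98.690000
base radius r_b = r_p·cos α = 98.690000·cos 18.379° = 93.655985
roll angle φ = 7.343° = 0.12815953 rad
x = r_b·(cos φ + φ·sin φ) = 94.421973
y = r_b·(sin φ − φ·cos φ) = 0.065607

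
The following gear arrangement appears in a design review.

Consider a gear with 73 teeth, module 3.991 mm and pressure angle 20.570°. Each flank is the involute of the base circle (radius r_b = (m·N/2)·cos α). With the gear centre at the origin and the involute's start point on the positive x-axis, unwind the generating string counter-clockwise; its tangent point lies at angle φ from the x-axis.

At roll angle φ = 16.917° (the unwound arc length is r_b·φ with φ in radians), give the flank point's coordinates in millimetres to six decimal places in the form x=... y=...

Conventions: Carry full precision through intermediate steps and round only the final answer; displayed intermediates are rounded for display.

recognized (one wheel, involute flank): single-mesh tooth geometry, m = 3.991, N = 73
pitch radius r_p = m·N/2 = 3.991·73/2 = 145.671500
base radius r_b = r_p·cos α = 145.671500·cos 20.570° = 136.384014
roll angle φ = 16.917° = 0.29525735 rad
x = r_b·(cos φ + φ·sin φ) = 142.199847
y = r_b·(sin φ − φ·cos φ) = 1.159988

x=142.199847 y=1.159988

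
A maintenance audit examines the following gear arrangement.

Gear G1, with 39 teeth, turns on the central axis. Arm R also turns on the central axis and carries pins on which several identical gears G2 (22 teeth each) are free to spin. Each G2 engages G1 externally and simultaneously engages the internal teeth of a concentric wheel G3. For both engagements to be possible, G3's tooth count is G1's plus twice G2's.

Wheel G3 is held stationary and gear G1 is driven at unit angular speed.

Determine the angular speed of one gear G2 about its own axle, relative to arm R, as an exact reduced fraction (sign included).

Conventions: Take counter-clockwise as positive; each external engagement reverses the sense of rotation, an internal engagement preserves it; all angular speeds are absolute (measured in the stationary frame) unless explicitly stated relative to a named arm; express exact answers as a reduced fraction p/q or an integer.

planetary set (39T centre, 22T on arm, 83T internal) — Willis relation
ring teeth: 39 + 2·22 = 83
39(ω_sun−ω_arm) = −83(ω_ring−ω_arm),  ω_ring = 0, ω_sun = 1
39(1−ω_arm) = −83(0−ω_arm)  ⇒  122·ω_arm = 39  ⇒  ω_arm = 39/122
sun–planet mesh: 39·(1−39/122) = −22·(ω_p−ω_arm)  ⇒  ω_p−ω_arm = -3237/2684
exact speed ratio = -3237/2684

-3237/2684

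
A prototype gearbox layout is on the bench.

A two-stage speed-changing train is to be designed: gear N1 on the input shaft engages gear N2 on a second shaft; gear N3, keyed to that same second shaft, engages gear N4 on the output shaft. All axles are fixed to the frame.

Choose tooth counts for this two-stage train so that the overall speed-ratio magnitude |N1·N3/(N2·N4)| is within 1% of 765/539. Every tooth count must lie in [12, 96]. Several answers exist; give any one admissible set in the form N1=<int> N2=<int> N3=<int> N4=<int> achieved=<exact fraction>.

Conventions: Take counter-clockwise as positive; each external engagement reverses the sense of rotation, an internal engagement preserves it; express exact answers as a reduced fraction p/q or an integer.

N1=17 N2=14 N3=90 N4=77 achieved=765/539

topology: fixed-axis compound train — 2 stages, target 765/539
target = 765/539 in lowest terms: an exact hit needs N1·N3 = k·765 and N2·N4 = k·539 for one integer k, every count in [12, 96]; additionally prefer no 1:1 stage (N1 ≠ N2, N3 ≠ N4)
k = 1: no 1:1-free in-range split of k·765 and k·539 into factor pairs; take k = 2
k = 2: N1·N3 = 1530 = 17·90, N2·N4 = 1078 = 14·77
achieved = 17·90/(14·77) = 765/539; |achieved − target| = 0 ≤ 153/10780 ✓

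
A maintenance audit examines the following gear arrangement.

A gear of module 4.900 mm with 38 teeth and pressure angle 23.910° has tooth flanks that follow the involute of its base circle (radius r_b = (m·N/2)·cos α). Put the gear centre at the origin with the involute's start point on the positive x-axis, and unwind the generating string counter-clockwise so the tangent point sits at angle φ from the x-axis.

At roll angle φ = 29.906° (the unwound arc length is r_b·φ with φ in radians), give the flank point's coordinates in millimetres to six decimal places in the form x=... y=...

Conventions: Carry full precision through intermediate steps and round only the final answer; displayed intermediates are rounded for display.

topology: single-mesh involute geometry — m = 4.900, N = 38
pitch radius r_p = m·N/2 = 4.900·38/2 = 93.100000
base radius r_b = r_p·cos α = 93.100000·cos 23.910° = 85.110459
roll angle φ = 29.906° = 0.52195817 rad
x = r_b·(cos φ + φ·sin φ) = 95.926438
y = r_b·(sin φ − φ·cos φ) = 3.925459

x=95.926438 y=3.925459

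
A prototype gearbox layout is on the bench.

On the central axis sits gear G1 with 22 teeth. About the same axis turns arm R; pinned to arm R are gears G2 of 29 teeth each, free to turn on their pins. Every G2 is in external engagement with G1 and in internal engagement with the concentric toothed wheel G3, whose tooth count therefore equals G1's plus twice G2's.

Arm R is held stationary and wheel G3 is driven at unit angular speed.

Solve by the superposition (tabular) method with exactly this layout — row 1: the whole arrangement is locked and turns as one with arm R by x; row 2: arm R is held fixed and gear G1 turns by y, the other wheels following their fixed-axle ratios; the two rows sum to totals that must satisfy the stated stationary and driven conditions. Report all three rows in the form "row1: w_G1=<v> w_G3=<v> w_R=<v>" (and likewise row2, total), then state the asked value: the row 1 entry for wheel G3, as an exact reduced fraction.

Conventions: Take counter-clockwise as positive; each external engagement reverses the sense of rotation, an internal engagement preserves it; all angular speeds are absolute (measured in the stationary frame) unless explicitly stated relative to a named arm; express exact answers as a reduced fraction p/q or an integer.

class = planetary set [G3 = 22+2·29 = 80; Willis about the carrier]
row 1 (train locked, turned with arm): all members turn x
superposition row 2 [arm held]: sun y, ring −(22/80)·y, arm 0
boundary: total ω_arm = x = 0 and total ω_ring = x − (22/80)·y = 1  ⇒  y = -40/11, x = 0
row 2 ring = −(22/80)·(-40/11) = 1
totals (row 1 + row 2): sun 0 + (-40/11) = -40/11, ring 0 + 1 = 1, arm 0 + 0 = 0
asked cell (row1, ring) = 0

row1: w_G1=0 w_G3=0 w_R=0
row2: w_G1=-40/11 w_G3=1 w_R=0
total: w_G1=-40/11 w_G3=1 w_R=0
asked value: 0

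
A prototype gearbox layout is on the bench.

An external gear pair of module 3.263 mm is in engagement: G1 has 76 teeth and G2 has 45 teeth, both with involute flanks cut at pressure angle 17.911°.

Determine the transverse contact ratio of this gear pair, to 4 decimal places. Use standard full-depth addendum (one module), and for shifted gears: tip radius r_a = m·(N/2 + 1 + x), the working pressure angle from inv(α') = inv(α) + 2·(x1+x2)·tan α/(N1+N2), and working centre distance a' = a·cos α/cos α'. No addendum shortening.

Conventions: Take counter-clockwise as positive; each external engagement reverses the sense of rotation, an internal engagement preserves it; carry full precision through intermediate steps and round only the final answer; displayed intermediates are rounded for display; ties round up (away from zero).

1.9059

recognized (one external pair, fixed centres): single-mesh tooth geometry, m = 3.263, N1 = 76, N2 = 45
base radii: r_b1 = 117.984678, r_b2 = 69.859349
tip radii: r_a1 = 127.257000, r_a2 = 76.680500
no profile shift: α' = α, a' = a
action lengths: √(r_a1²−r_b1²) = 47.686055, √(r_a2²−r_b2²) = 31.615985
base pitch p_b = π·m·cos α = 9.754205
CR = (47.686055 + 31.615985 − 197.411500·sin 17.91100°)/9.754205 = 1.905870
contact ratio ≈ 1.9059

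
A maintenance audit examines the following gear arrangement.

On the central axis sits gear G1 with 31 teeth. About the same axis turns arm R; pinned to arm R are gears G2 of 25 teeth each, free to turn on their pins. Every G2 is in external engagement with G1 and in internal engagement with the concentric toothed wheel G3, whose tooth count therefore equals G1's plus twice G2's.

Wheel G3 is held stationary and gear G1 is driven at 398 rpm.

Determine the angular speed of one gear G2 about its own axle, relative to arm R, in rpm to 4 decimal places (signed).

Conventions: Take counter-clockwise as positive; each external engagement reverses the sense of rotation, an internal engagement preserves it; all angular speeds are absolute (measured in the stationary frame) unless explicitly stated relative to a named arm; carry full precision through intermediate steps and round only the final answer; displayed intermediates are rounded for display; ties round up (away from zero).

recognized (axles ride arm R): planetary set, 31/25/81 teeth
normalise by the input: solve with ω_sun = 1, then scale by 398 rpm
ring teeth: 31 + 2·25 = 81
31(ω_sun−ω_arm) = −81(ω_ring−ω_arm),  ω_ring = 0, ω_sun = 1
31(1−ω_arm) = −81(0−ω_arm)  ⇒  112·ω_arm = 31  ⇒  ω_arm = 31/112
sun–planet mesh: 31·(1−31/112) = −25·(ω_p−ω_arm)  ⇒  ω_p−ω_arm = -2511/2800
scale: ω_p−ω_arm = -2511/2800 × 398 rpm = -356.9207 rpm

-356.9207 rpm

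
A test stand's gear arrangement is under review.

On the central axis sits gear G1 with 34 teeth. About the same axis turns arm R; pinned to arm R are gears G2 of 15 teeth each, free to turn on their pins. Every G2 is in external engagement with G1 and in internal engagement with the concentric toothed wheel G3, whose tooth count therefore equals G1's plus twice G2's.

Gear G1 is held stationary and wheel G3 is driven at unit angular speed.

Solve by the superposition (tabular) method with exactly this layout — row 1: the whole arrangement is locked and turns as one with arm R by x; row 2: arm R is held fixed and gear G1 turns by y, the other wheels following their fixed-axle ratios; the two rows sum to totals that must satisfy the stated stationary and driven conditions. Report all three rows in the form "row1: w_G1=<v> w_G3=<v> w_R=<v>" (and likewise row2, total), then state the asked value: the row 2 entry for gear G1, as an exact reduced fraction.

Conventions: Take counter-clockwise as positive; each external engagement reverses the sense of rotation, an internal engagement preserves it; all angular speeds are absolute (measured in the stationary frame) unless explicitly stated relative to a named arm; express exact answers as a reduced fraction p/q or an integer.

row1: w_G1=32/49 w_G3=32/49 w_R=32/49
row2: w_G1=-32/49 w_G3=17/49 w_R=0
total: w_G1=0 w_G3=1 w_R=32/49
asked value: -32/49

class = planetary set [G3 = 34+2·15 = 64; Willis about the carrier]
superposition row 1 [locked train]: every member turns x
row 2 — arm fixed, fixed-axis ratios: sun y, ring −(34/64)·y, arm 0
boundary: total ω_sun = x + y = 0 and total ω_ring = x − (34/64)·y = 1  ⇒  y = -32/49, x = 32/49
row 2 ring = −(34/64)·(-32/49) = 17/49
totals (row 1 + row 2): sun 32/49 + (-32/49) = 0, ring 32/49 + 17/49 = 1, arm 32/49 + 0 = 32/49
asked cell (row2, sun) = -32/49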